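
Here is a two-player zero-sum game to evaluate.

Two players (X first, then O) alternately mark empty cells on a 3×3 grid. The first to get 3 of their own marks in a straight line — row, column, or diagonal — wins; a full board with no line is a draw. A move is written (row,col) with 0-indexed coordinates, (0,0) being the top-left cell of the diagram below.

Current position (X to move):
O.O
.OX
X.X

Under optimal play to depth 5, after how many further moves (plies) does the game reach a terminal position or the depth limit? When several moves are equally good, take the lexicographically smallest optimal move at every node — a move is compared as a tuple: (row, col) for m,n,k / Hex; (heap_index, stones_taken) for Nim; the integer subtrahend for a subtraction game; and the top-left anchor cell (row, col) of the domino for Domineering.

ply 1, X at O.O/.OX/X.X | (0,1)=+0→OXO/.OX/X.X; (1,0)=-1→O.O/XOX/X.X; (2,1)=+1→O.O/.OX/XXX*
ply 2: O.O/.OX/XXX is terminal -1 (O); from O.O/.OX/X.X depth 5

PV length from [O.O/.OX/X.X]: 1 ply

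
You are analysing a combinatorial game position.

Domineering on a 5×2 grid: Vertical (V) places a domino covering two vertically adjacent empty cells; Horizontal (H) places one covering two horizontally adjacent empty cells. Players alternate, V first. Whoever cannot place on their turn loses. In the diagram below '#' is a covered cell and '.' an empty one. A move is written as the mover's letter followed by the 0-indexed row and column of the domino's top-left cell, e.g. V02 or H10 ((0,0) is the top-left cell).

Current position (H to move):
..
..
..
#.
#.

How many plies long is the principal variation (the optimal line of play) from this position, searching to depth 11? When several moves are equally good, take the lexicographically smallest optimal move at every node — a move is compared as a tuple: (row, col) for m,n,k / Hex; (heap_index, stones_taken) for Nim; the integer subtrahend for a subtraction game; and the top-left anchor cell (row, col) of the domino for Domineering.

[../../../#./#.] H move#1: H00:-1/##/../../#./#., H10:+1/../##/../#./#.*, H20:-1/../../##/#./#.
[../##/../#./#.] V move#2: V21:-1/../##/.#/##/#.*, V31:-1/../##/../##/##
[../##/.#/##/#.] H move#3: H00:+1/##/##/.#/##/#.*
[##/##/.#/##/#.] end (terminal -1, V#4); searched ../../../#./#. to 11

PV length from [../../../#./#.]: 3 plies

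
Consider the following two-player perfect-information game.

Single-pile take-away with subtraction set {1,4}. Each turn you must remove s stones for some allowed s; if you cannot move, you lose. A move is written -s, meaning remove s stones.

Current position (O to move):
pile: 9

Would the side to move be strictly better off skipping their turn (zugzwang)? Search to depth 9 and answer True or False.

ply 1, O at 9 | -1=-1→8; -4=+1→5*
ply 2, X at 5 | -1=-1→4*; -4=-1→1
ply 3, O at 4 | -1=-1→3; -4=+1→0*
ply 4: 0 is terminal -1 (X); from 9 depth 9
pass branch (X moves first from the same position):
  | ply 1, X at 9 | -1=-1→8; -4=+1→5*
  | ply 2, O at 5 | -1=-1→4*; -4=-1→1
  | ply 3, X at 4 | -1=-1→3; -4=+1→0*
  | ply 4: 0 is terminal -1 (O); from 9 depth 9
O moving scores +1; O passing scores -1

zugzwang(9, O) = False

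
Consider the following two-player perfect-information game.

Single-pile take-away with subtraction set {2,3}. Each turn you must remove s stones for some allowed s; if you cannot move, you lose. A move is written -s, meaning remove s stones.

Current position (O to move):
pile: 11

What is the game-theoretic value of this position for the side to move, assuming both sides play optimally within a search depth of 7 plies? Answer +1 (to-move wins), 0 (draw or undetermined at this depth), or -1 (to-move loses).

value(11, O) = -1

[11] O move#1: -2:-1/9*, -3:-1/8
[9] X move#2: -2:-1/7, -3:+1/6*
[6] O move#3: -2:-1/4*, -3:-1/3
[4] X move#4: -2:-1/2, -3:+1/1*
[1] end (terminal -1, O#5); searched 11 to 7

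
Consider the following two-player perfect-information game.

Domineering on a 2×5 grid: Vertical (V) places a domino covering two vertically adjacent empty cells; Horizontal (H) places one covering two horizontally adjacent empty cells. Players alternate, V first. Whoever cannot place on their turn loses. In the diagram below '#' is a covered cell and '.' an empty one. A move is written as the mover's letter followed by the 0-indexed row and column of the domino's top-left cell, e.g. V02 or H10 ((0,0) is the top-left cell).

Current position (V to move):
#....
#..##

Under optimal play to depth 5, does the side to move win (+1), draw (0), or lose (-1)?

value(#..../#..##, V) = +1

p1 V@[#..../#..##]: V01[##.../##.##]-1 V02[#.#../#.###]+1*
p2 H@[#.#../#.###]: H03[#.###/#.###]-1*
p3 V@[#.###/#.###]: V01[#####/#####]+1*
p4 H@[#####/#####] terminal -1; root [#..../#..##] d5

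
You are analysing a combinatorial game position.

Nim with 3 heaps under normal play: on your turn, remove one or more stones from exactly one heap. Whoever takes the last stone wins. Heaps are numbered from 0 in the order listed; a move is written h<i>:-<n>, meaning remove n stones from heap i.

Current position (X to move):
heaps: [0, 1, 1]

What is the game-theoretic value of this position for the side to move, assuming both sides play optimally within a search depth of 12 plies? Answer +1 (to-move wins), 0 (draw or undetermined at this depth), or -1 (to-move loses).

ply 1, X at (0,1,1) | h1:-1=-1→(0,0,1)*; h2:-1=-1→(0,1,0)
ply 2, O at (0,0,1) | h2:-1=+1→(0,0,0)*
ply 3: (0,0,0) is terminal -1 (X); from (0,1,1) depth 12

value((0,1,1), X) = -1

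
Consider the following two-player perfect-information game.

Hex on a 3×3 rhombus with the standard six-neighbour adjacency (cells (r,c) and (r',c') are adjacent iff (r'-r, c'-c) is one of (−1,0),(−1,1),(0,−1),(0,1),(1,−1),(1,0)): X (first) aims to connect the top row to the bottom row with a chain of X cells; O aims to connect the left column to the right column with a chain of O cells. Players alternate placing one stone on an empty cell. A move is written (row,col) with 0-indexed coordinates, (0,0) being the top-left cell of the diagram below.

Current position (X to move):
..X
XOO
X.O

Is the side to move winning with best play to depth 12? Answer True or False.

[..X/XOO/X.O] X move#1: (0,0):+1/X.X/XOO/X.O*, (0,1):+1/.XX/XOO/X.O, (2,1):+1/..X/XOO/XXO
[X.X/XOO/X.O] end (terminal -1, O#2); searched ..X/XOO/X.O to 12

X winning at [..X/XOO/X.O]: True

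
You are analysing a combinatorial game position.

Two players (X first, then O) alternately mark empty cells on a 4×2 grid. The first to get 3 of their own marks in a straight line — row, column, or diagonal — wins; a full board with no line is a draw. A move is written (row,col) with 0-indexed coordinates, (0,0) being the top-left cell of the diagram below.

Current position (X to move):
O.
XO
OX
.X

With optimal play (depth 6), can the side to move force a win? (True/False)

X winning at [O./XO/OX/.X]: False

p1 X@[O./XO/OX/.X]: (0,1)[OX/XO/OX/.X]+0* (3,0)[O./XO/OX/XX]+0
p2 O@[OX/XO/OX/.X]: (3,0)[OX/XO/OX/OX]+0*
p3 X@[OX/XO/OX/OX] terminal +0; root [O./XO/OX/.X] d6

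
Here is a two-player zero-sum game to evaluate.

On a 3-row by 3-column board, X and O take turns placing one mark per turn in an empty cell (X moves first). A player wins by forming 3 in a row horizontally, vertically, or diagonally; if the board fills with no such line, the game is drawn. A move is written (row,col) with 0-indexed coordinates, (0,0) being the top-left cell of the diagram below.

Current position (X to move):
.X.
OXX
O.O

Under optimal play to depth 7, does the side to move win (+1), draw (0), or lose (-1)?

p1 X@[.X./OXX/O.O]: (0,0)[XX./OXX/O.O]-1 (0,2)[.XX/OXX/O.O]-1 (2,1)[.X./OXX/OXO]+1*
p2 O@[.X./OXX/OXO] terminal -1; root [.X./OXX/O.O] d7

value(.X./OXX/O.O, X) = +1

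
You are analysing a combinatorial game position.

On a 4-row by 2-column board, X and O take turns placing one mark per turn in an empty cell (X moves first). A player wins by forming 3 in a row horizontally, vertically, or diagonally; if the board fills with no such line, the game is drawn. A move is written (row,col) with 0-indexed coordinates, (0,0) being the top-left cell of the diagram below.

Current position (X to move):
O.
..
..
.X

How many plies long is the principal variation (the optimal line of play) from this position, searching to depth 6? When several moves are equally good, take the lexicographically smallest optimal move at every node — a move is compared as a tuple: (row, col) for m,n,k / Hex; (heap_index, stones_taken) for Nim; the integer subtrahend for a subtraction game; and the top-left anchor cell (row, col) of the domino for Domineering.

ply 1, X at O./../../.X | (0,1)=+0→OX/../../.X*; (1,0)=+0→O./X./../.X; (1,1)=+0→O./.X/../.X; (2,0)=+0→O./../X./.X; (2,1)=+0→O./../.X/.X; (3,0)=+0→O./../../XX
ply 2, O at OX/../../.X | (1,0)=+0→OX/O./../.X*; (1,1)=+0→OX/.O/../.X; (2,0)=+0→OX/../O./.X; (2,1)=+0→OX/../.O/.X; (3,0)=+0→OX/../../OX
ply 3, X at OX/O./../.X | (1,1)=-1→OX/OX/../.X; (2,0)=+0→OX/O./X./.X*; (2,1)=-1→OX/O./.X/.X; (3,0)=-1→OX/O./../XX
ply 4, O at OX/O./X./.X | (1,1)=+0→OX/OO/X./.X*; (2,1)=+0→OX/O./XO/.X; (3,0)=+0→OX/O./X./OX
ply 5, X at OX/OO/X./.X | (2,1)=+0→OX/OO/XX/.X*; (3,0)=+0→OX/OO/X./XX
ply 6, O at OX/OO/XX/.X | (3,0)=+0→OX/OO/XX/OX*
ply 7: OX/OO/XX/OX is terminal +0 (X); from O./../../.X depth 6

PV length from [O./../../.X]: 6 plies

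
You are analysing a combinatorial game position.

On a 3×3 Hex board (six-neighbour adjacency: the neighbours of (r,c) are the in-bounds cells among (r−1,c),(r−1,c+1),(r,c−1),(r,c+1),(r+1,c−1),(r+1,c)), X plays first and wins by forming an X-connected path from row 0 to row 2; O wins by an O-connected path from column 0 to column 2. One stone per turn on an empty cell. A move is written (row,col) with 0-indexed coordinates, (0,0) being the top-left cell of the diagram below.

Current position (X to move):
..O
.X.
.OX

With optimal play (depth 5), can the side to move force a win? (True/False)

ply 1, X at ..O/.X./.OX | (0,0)=+1→X.O/.X./.OX*; (0,1)=+1→.XO/.X./.OX; (1,0)=+1→..O/XX./.OX; (1,2)=-1→..O/.XX/.OX; (2,0)=-1→..O/.X./XOX
ply 2, O at X.O/.X./.OX | (0,1)=-1→XOO/.X./.OX*; (1,0)=-1→X.O/OX./.OX; (1,2)=-1→X.O/.XO/.OX; (2,0)=-1→X.O/.X./OOX
ply 3, X at XOO/.X./.OX | (1,0)=+1→XOO/XX./.OX*; (1,2)=-1→XOO/.XX/.OX; (2,0)=-1→XOO/.X./XOX
ply 4, O at XOO/XX./.OX | (1,2)=-1→XOO/XXO/.OX*; (2,0)=-1→XOO/XX./OOX
ply 5, X at XOO/XXO/.OX | (2,0)=+1→XOO/XXO/XOX*
ply 6: XOO/XXO/XOX is terminal -1 (O); from ..O/.X./.OX depth 5

X winning at [..O/.X./.OX]: True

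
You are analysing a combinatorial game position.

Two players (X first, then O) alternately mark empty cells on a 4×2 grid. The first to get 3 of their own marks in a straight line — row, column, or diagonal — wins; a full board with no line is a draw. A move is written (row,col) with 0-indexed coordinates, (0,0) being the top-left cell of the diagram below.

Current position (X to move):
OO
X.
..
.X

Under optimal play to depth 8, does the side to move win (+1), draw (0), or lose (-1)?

value(OO/X./../.X, X) = 0

p1 X@[OO/X./../.X]: (1,1)[OO/XX/../.X]+0* (2,0)[OO/X./X./.X]+0 (2,1)[OO/X./.X/.X]+0 (3,0)[OO/X./../XX]+0
p2 O@[OO/XX/../.X]: (2,0)[OO/XX/O./.X]-1 (2,1)[OO/XX/.O/.X]+0* (3,0)[OO/XX/../OX]-1
p3 X@[OO/XX/.O/.X]: (2,0)[OO/XX/XO/.X]+0* (3,0)[OO/XX/.O/XX]+0
p4 O@[OO/XX/XO/.X]: (3,0)[OO/XX/XO/OX]+0*
p5 X@[OO/XX/XO/OX] terminal +0; root [OO/X./../.X] d8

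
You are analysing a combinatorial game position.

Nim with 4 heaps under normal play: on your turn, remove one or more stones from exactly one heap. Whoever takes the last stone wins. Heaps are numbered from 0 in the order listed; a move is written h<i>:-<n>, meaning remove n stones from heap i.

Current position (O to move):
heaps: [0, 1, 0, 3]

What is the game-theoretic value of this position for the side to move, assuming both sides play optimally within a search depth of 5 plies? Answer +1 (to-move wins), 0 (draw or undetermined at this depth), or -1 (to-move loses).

value((0,1,0,3), O) = +1

[(0,1,0,3)] O move#1: h1:-1:-1/(0,0,0,3), h3:-1:-1/(0,1,0,2), h3:-2:+1/(0,1,0,1)*, h3:-3:-1/(0,1,0,0)
[(0,1,0,1)] X move#2: h1:-1:-1/(0,0,0,1)*, h3:-1:-1/(0,1,0,0)
[(0,0,0,1)] O move#3: h3:-1:+1/(0,0,0,0)*
[(0,0,0,0)] end (terminal -1, X#4); searched (0,1,0,3) to 5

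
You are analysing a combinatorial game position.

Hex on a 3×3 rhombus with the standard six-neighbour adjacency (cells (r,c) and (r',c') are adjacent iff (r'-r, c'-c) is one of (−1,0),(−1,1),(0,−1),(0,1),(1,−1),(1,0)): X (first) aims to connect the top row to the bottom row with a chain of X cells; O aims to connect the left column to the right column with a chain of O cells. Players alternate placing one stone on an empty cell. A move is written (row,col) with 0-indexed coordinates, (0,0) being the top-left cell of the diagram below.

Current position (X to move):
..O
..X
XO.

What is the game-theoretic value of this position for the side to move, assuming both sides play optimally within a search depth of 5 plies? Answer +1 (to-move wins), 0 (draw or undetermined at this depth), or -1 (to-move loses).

value(..O/..X/XO., X) = +1

p1 X@[..O/..X/XO.]: (0,0)[X.O/..X/XO.]-1 (0,1)[.XO/..X/XO.]+1* (1,0)[..O/X.X/XO.]+1 (1,1)[..O/.XX/XO.]-1 (2,2)[..O/..X/XOX]-1
p2 O@[.XO/..X/XO.]: (0,0)[OXO/..X/XO.]-1* (1,0)[.XO/O.X/XO.]-1 (1,1)[.XO/.OX/XO.]-1 (2,2)[.XO/..X/XOO]-1
p3 X@[OXO/..X/XO.]: (1,0)[OXO/X.X/XO.]+1* (1,1)[OXO/.XX/XO.]+1 (2,2)[OXO/..X/XOX]+1
p4 O@[OXO/X.X/XO.] terminal -1; root [..O/..X/XO.] d5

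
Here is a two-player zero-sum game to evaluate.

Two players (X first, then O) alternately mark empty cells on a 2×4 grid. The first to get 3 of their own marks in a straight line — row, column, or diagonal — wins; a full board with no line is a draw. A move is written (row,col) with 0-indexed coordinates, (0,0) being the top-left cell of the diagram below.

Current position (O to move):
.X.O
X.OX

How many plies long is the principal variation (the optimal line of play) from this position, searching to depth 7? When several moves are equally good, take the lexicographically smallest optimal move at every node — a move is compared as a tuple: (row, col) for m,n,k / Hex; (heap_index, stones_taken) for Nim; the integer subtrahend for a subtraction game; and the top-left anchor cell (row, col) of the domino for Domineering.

PV length from [.X.O/X.OX]: 3 plies

ply 1, O at .X.O/X.OX | (0,0)=+0→OX.O/X.OX*; (0,2)=+0→.XOO/X.OX; (1,1)=+0→.X.O/XOOX
ply 2, X at OX.O/X.OX | (0,2)=+0→OXXO/X.OX*; (1,1)=+0→OX.O/XXOX
ply 3, O at OXXO/X.OX | (1,1)=+0→OXXO/XOOX*
ply 4: OXXO/XOOX is terminal +0 (X); from .X.O/X.OX depth 7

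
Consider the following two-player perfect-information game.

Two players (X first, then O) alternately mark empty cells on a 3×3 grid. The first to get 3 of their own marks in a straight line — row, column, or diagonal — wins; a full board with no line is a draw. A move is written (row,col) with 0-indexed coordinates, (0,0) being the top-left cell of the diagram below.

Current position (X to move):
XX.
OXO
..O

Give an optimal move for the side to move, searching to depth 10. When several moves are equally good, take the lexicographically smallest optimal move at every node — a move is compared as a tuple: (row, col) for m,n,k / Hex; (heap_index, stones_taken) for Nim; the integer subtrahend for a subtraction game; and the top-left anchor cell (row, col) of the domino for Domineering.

X's best at [XX./OXO/..O]: (0,2)

ply 1, X at XX./OXO/..O | (0,2)=+1→XXX/OXO/..O*; (2,0)=-1→XX./OXO/X.O; (2,1)=+1→XX./OXO/.XO
ply 2: XXX/OXO/..O is terminal -1 (O); from XX./OXO/..O depth 10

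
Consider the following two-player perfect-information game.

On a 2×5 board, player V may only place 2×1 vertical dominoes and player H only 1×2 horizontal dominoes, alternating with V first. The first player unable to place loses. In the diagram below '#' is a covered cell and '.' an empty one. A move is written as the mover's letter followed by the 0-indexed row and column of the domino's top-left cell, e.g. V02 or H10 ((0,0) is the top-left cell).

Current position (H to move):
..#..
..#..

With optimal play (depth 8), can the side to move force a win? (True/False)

p1 H@[..#../..#..]: H00[###../..#..]-1* H03[..###/..#..]-1 H10[..#../###..]-1 H13[..#../..###]-1
p2 V@[###../..#..]: V03[####./..##.]+1* V04[###.#/..#.#]+1
p3 H@[####./..##.]: H10[####./####.]-1*
p4 V@[####./####.]: V04[#####/#####]+1*
p5 H@[#####/#####] terminal -1; root [..#../..#..] d8

H winning at [..#../..#..]: False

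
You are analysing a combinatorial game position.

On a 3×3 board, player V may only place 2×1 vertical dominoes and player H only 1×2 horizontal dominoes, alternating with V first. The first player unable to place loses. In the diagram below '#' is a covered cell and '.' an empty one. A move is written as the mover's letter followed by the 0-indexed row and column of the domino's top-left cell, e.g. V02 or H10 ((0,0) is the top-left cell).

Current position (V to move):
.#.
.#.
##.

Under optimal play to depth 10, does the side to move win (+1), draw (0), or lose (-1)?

ply 1, V at .#./.#./##. | V00=+1→##./##./##.*; V02=+1→.##/.##/##.; V12=+1→.#./.##/###
ply 2: ##./##./##. is terminal -1 (H); from .#./.#./##. depth 10

value(.#./.#./##., V) = +1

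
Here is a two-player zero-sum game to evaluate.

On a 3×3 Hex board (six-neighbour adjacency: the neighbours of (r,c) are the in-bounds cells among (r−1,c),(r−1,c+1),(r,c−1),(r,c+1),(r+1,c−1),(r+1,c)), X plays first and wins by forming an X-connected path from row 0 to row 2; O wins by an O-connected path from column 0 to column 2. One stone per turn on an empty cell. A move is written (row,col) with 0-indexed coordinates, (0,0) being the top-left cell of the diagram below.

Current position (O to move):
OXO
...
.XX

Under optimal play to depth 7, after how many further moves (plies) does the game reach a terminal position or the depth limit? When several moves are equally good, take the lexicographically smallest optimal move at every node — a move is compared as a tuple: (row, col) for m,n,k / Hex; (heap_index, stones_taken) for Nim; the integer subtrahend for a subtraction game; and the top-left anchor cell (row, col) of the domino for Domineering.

PV length from [OXO/.../.XX]: 3 plies

p1 O@[OXO/.../.XX]: (1,0)[OXO/O../.XX]-1 (1,1)[OXO/.O./.XX]+1* (1,2)[OXO/..O/.XX]-1 (2,0)[OXO/.../OXX]-1
p2 X@[OXO/.O./.XX]: (1,0)[OXO/XO./.XX]-1* (1,2)[OXO/.OX/.XX]-1 (2,0)[OXO/.O./XXX]-1
p3 O@[OXO/XO./.XX]: (1,2)[OXO/XOO/.XX]-1 (2,0)[OXO/XO./OXX]+1*
p4 X@[OXO/XO./OXX] terminal -1; root [OXO/.../.XX] d7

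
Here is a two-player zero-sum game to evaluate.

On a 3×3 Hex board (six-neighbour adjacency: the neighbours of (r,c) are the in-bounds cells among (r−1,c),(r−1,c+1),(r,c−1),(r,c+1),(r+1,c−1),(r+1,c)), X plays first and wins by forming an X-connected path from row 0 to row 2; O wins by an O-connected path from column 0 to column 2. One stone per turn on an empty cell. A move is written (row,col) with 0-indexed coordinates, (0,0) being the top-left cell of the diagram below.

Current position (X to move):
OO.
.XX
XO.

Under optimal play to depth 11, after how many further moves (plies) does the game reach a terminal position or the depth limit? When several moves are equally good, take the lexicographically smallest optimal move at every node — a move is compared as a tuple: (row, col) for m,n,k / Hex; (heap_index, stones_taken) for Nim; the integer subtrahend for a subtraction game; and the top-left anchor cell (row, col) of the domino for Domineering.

[OO./.XX/XO.] X move#1: (0,2):+1/OOX/.XX/XO.*, (1,0):-1/OO./XXX/XO., (2,2):-1/OO./.XX/XOX
[OOX/.XX/XO.] end (terminal -1, O#2); searched OO./.XX/XO. to 11

PV length from [OO./.XX/XO.]: 1 ply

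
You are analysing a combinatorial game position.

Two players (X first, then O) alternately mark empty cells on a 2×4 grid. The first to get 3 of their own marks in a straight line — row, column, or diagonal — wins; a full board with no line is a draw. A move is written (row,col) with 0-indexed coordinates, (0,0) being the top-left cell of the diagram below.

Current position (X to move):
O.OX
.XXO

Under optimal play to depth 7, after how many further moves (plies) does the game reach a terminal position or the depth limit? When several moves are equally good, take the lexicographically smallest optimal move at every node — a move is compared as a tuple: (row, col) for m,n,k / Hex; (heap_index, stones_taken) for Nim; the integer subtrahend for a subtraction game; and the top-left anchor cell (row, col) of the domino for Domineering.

[O.OX/.XXO] X move#1: (0,1):+0/OXOX/.XXO, (1,0):+1/O.OX/XXXO*
[O.OX/XXXO] end (terminal -1, O#2); searched O.OX/.XXO to 7

PV length from [O.OX/.XXO]: 1 ply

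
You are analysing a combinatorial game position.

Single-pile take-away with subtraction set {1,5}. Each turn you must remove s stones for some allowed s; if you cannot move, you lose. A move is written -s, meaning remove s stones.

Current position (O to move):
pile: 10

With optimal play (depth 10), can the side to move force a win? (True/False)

p1 O@[10]: -1[9]-1* -5[5]-1
p2 X@[9]: -1[8]+1* -5[4]+1
p3 O@[8]: -1[7]-1* -5[3]-1
p4 X@[7]: -1[6]+1* -5[2]+1
p5 O@[6]: -1[5]-1* -5[1]-1
p6 X@[5]: -1[4]+1* -5[0]+1
p7 O@[4]: -1[3]-1*
p8 X@[3]: -1[2]+1*
p9 O@[2]: -1[1]-1*
p10 X@[1]: -1[0]+1*
p11 O@[0] terminal -1; root [10] d10

O winning at [10]: False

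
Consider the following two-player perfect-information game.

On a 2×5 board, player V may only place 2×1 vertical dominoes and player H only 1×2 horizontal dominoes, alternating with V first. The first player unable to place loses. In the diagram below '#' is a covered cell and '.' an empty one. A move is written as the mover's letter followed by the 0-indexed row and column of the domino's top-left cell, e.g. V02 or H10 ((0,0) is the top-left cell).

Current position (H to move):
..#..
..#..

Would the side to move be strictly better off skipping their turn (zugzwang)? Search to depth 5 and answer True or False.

ply 1, H at ..#../..#.. | H00=-1→###../..#..*; H03=-1→..###/..#..; H10=-1→..#../###..; H13=-1→..#../..###
ply 2, V at ###../..#.. | V03=+1→####./..##.*; V04=+1→###.#/..#.#
ply 3, H at ####./..##. | H10=-1→####./####.*
ply 4, V at ####./####. | V04=+1→#####/#####*
ply 5: #####/##### is terminal -1 (H); from ..#../..#.. depth 5
suppose H passes — search the same position with V to move:
pass> ply 1, V at ..#../..#.. | V00=-1→#.#../#.#..*; V01=-1→.##../.##..; V03=-1→..##./..##.; V04=-1→..#.#/..#.#
pass> ply 2, H at #.#../#.#.. | H03=+1→#.###/#.#..*; H13=+1→#.#../#.###
pass> ply 3, V at #.###/#.#.. | V01=-1→#####/###..*
pass> ply 4, H at #####/###.. | H13=+1→#####/#####*
pass> ply 5: #####/##### is terminal -1 (V); from ..#../..#.. depth 5
for H: play -1, pass +1

zugzwang(..#../..#.., H) = True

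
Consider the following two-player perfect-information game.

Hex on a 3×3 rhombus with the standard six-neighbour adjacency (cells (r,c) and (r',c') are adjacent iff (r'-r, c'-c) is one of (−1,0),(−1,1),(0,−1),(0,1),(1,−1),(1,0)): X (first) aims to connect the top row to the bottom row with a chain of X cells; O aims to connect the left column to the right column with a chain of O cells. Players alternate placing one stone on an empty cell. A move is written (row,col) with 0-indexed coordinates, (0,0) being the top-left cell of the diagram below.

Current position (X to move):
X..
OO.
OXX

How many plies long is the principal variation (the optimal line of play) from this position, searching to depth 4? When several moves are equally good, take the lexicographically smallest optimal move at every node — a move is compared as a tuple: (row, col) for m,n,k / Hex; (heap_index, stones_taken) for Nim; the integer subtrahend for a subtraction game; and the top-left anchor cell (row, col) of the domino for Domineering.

p1 X@[X../OO./OXX]: (0,1)[XX./OO./OXX]-1* (0,2)[X.X/OO./OXX]-1 (1,2)[X../OOX/OXX]-1
p2 O@[XX./OO./OXX]: (0,2)[XXO/OO./OXX]+1* (1,2)[XX./OOO/OXX]+1
p3 X@[XXO/OO./OXX] terminal -1; root [X../OO./OXX] d4

PV length from [X../OO./OXX]: 2 plies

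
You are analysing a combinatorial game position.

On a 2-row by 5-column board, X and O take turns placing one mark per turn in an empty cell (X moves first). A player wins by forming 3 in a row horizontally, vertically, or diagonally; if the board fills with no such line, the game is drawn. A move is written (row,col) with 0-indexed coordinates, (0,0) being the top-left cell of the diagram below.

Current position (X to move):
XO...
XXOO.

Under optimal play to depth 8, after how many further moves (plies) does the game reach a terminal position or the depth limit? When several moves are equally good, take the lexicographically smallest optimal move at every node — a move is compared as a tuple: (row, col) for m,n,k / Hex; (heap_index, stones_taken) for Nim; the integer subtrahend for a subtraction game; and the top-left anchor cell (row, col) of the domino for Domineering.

p1 X@[XO.../XXOO.]: (0,2)[XOX../XXOO.]-1 (0,3)[XO.X./XXOO.]-1 (0,4)[XO..X/XXOO.]-1 (1,4)[XO.../XXOOX]+0*
p2 O@[XO.../XXOOX]: (0,2)[XOO../XXOOX]+0* (0,3)[XO.O./XXOOX]+0 (0,4)[XO..O/XXOOX]+0
p3 X@[XOO../XXOOX]: (0,3)[XOOX./XXOOX]+0* (0,4)[XOO.X/XXOOX]-1
p4 O@[XOOX./XXOOX]: (0,4)[XOOXO/XXOOX]+0*
p5 X@[XOOXO/XXOOX] terminal +0; root [XO.../XXOO.] d8

PV length from [XO.../XXOO.]: 4 plies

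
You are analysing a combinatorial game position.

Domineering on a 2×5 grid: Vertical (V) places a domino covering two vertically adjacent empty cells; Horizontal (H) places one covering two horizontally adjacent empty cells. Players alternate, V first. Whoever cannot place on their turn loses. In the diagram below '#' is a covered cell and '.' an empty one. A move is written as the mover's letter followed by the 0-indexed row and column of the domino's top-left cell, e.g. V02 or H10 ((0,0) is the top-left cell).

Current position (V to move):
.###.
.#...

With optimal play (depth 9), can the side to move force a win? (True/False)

V winning at [.###./.#...]: True

[.###./.#...] V move#1: V00:-1/####./##..., V04:+1/.####/.#..#*
[.####/.#..#] H move#2: H12:-1/.####/.####*
[.####/.####] V move#3: V00:+1/#####/#####*
[#####/#####] end (terminal -1, H#4); searched .###./.#... to 9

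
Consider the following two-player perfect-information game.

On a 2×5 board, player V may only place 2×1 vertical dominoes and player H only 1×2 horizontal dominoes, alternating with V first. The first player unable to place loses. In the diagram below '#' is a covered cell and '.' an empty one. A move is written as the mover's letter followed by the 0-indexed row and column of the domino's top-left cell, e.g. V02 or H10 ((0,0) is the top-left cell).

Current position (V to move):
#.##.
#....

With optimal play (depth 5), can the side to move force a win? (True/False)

V winning at [#.##./#....]: False

p1 V@[#.##./#....]: V01[####./##...]-1* V04[#.###/#...#]-1
p2 H@[####./##...]: H12[####./####.]-1 H13[####./##.##]+1*
p3 V@[####./##.##] terminal -1; root [#.##./#....] d5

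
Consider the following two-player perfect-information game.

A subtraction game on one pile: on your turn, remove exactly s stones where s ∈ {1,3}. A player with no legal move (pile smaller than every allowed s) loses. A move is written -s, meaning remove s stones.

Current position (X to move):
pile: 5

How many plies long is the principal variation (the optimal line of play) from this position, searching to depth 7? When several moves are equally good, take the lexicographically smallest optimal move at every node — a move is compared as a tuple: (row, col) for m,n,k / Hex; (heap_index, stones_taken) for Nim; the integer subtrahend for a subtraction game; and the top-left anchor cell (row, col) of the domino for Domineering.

PV length from [5]: 5 plies

p1 X@[5]: -1[4]+1* -3[2]+1
p2 O@[4]: -1[3]-1* -3[1]-1
p3 X@[3]: -1[2]+1* -3[0]+1
p4 O@[2]: -1[1]-1*
p5 X@[1]: -1[0]+1*
p6 O@[0] terminal -1; root [5] d7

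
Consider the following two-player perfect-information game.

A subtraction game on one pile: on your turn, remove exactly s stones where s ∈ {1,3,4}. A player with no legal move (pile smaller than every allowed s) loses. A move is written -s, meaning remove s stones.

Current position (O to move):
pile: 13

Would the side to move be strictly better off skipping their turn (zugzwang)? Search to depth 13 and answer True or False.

zugzwang(13, O) = False

p1 O@[13]: -1[12]-1 -3[10]-1 -4[9]+1*
p2 X@[9]: -1[8]-1* -3[6]-1 -4[5]-1
p3 O@[8]: -1[7]+1* -3[5]-1 -4[4]-1
p4 X@[7]: -1[6]-1* -3[4]-1 -4[3]-1
p5 O@[6]: -1[5]-1 -3[3]-1 -4[2]+1*
p6 X@[2]: -1[1]-1*
p7 O@[1]: -1[0]+1*
p8 X@[0] terminal -1; root [13] d13
pass branch (X moves first from the same position):
  | p1 X@[13]: -1[12]-1 -3[10]-1 -4[9]+1*
  | p2 O@[9]: -1[8]-1* -3[6]-1 -4[5]-1
  | p3 X@[8]: -1[7]+1* -3[5]-1 -4[4]-1
  | p4 O@[7]: -1[6]-1* -3[4]-1 -4[3]-1
  | p5 X@[6]: -1[5]-1 -3[3]-1 -4[2]+1*
  | p6 O@[2]: -1[1]-1*
  | p7 X@[1]: -1[0]+1*
  | p8 O@[0] terminal -1; root [13] d13
O moving scores +1; O passing scores -1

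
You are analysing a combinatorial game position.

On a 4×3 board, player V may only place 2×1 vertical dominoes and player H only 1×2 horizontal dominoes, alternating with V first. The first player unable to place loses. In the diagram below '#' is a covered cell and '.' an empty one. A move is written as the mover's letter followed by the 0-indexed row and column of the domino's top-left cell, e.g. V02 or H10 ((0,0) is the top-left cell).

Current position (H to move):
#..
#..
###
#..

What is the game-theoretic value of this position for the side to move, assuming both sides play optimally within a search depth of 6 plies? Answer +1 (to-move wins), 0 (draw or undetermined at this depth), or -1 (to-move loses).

ply 1, H at #../#../###/#.. | H01=+1→###/#../###/#..*; H11=+1→#../###/###/#..; H31=-1→#../#../###/###
ply 2: ###/#../###/#.. is terminal -1 (V); from #../#../###/#.. depth 6

value(#../#../###/#.., H) = +1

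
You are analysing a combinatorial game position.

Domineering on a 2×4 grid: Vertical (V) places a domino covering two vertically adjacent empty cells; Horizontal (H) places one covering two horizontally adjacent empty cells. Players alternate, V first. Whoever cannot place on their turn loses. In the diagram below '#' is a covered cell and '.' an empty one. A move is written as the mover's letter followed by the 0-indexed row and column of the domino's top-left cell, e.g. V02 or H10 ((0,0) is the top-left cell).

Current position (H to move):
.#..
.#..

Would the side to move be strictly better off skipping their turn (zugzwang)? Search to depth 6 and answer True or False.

p1 H@[.#../.#..]: H02[.###/.#..]+1* H12[.#../.###]+1
p2 V@[.###/.#..]: V00[####/##..]-1*
p3 H@[####/##..]: H12[####/####]+1*
p4 V@[####/####] terminal -1; root [.#../.#..] d6
if H skipped the turn, V would face:
~ p1 V@[.#../.#..]: V00[##../##..]-1 V02[.##./.##.]+1* V03[.#.#/.#.#]+1
~ p2 H@[.##./.##.] terminal -1; root [.#../.#..] d6
compare (H): move=+1 vs pass=-1

zugzwang(.#../.#.., H) = False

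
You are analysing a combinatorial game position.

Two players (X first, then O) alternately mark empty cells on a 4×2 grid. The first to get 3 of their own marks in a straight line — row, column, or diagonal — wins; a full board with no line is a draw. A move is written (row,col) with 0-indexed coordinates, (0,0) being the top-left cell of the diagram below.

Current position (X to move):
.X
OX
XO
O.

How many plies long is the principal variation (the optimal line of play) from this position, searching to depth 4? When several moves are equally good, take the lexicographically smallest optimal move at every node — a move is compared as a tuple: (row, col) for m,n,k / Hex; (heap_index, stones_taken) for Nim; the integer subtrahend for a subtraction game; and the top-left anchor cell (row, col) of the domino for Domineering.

ply 1, X at .X/OX/XO/O. | (0,0)=+0→XX/OX/XO/O.*; (3,1)=+0→.X/OX/XO/OX
ply 2, O at XX/OX/XO/O. | (3,1)=+0→XX/OX/XO/OO*
ply 3: XX/OX/XO/OO is terminal +0 (X); from .X/OX/XO/O. depth 4

PV length from [.X/OX/XO/O.]: 2 plies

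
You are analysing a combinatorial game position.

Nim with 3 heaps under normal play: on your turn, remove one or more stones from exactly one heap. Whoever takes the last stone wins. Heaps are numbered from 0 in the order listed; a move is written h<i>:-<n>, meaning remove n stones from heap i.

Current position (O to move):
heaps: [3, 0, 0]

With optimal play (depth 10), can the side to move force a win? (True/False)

p1 O@[(3,0,0)]: h0:-1[(2,0,0)]-1 h0:-2[(1,0,0)]-1 h0:-3[(0,0,0)]+1*
p2 X@[(0,0,0)] terminal -1; root [(3,0,0)] d10

O winning at [(3,0,0)]: True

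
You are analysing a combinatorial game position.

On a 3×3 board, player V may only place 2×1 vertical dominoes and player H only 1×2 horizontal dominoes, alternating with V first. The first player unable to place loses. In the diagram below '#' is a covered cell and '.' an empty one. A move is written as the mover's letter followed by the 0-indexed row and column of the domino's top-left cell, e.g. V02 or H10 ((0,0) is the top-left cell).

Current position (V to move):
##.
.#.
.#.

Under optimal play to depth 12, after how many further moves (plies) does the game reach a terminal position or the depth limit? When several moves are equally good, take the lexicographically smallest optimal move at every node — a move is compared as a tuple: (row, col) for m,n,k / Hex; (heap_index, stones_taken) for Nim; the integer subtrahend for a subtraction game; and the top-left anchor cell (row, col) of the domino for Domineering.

ply 1, V at ##./.#./.#. | V02=+1→###/.##/.#.*; V10=+1→##./##./##.; V12=+1→##./.##/.##
ply 2: ###/.##/.#. is terminal -1 (H); from ##./.#./.#. depth 12

PV length from [##./.#./.#.]: 1 ply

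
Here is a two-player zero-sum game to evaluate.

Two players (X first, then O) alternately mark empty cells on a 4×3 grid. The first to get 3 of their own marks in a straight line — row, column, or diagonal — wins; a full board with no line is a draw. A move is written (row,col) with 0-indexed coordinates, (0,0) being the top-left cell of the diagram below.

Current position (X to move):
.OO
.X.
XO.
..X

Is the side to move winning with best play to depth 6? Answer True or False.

X winning at [.OO/.X./XO./..X]: True

[.OO/.X./XO./..X] X move#1: (0,0):+1/XOO/.X./XO./..X*, (1,0):-1/.OO/XX./XO./..X, (1,2):-1/.OO/.XX/XO./..X, (2,2):-1/.OO/.X./XOX/..X, (3,0):-1/.OO/.X./XO./X.X, (3,1):-1/.OO/.X./XO./.XX
[XOO/.X./XO./..X] O move#2: (1,0):-1/XOO/OX./XO./..X*, (1,2):-1/XOO/.XO/XO./..X, (2,2):-1/XOO/.X./XOO/..X, (3,0):-1/XOO/.X./XO./O.X, (3,1):-1/XOO/.X./XO./.OX
[XOO/OX./XO./..X] X move#3: (1,2):+0/XOO/OXX/XO./..X, (2,2):+1/XOO/OX./XOX/..X*, (3,0):+1/XOO/OX./XO./X.X, (3,1):+1/XOO/OX./XO./.XX
[XOO/OX./XOX/..X] end (terminal -1, O#4); searched .OO/.X./XO./..X to 6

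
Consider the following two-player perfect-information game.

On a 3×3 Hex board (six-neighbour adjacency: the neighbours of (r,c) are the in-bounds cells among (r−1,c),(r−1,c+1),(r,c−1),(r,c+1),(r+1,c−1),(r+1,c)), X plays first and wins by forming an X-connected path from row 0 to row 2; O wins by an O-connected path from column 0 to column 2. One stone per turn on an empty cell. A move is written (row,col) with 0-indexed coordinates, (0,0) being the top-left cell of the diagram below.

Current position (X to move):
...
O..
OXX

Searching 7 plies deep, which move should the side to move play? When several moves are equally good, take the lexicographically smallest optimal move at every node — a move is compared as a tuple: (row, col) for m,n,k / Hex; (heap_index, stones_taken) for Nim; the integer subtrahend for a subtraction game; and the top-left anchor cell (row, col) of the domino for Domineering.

ply 1, X at .../O../OXX | (0,0)=-1→X../O../OXX; (0,1)=-1→.X./O../OXX; (0,2)=+1→..X/O../OXX*; (1,1)=+1→.../OX./OXX; (1,2)=-1→.../O.X/OXX
ply 2, O at ..X/O../OXX | (0,0)=-1→O.X/O../OXX*; (0,1)=-1→.OX/O../OXX; (1,1)=-1→..X/OO./OXX; (1,2)=-1→..X/O.O/OXX
ply 3, X at O.X/O../OXX | (0,1)=+1→OXX/O../OXX*; (1,1)=+1→O.X/OX./OXX; (1,2)=+1→O.X/O.X/OXX
ply 4, O at OXX/O../OXX | (1,1)=-1→OXX/OO./OXX*; (1,2)=-1→OXX/O.O/OXX
ply 5, X at OXX/OO./OXX | (1,2)=+1→OXX/OOX/OXX*
ply 6: OXX/OOX/OXX is terminal -1 (O); from .../O../OXX depth 7

X's best at [.../O../OXX]: (0,2)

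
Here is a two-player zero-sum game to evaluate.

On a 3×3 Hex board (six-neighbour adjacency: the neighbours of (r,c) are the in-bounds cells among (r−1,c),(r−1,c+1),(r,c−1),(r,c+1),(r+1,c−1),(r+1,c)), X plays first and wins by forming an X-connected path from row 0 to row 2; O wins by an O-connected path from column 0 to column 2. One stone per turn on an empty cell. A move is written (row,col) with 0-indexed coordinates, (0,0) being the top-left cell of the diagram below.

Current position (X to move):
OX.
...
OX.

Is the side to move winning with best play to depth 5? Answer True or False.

ply 1, X at OX./.../OX. | (0,2)=+1→OXX/.../OX.*; (1,0)=-1→OX./X../OX.; (1,1)=+1→OX./.X./OX.; (1,2)=+1→OX./..X/OX.; (2,2)=-1→OX./.../OXX
ply 2, O at OXX/.../OX. | (1,0)=-1→OXX/O../OX.*; (1,1)=-1→OXX/.O./OX.; (1,2)=-1→OXX/..O/OX.; (2,2)=-1→OXX/.../OXO
ply 3, X at OXX/O../OX. | (1,1)=+1→OXX/OX./OX.*; (1,2)=+1→OXX/O.X/OX.; (2,2)=+1→OXX/O../OXX
ply 4: OXX/OX./OX. is terminal -1 (O); from OX./.../OX. depth 5

X winning at [OX./.../OX.]: True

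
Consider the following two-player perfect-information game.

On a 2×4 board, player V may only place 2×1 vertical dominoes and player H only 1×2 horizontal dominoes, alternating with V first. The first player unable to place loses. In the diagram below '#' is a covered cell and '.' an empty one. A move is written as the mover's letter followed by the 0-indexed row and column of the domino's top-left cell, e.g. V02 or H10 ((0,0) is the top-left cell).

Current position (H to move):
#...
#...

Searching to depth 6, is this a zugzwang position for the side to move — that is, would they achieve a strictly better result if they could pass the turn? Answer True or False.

ply 1, H at #.../#... | H01=+1→###./#...*; H02=+1→#.##/#...; H11=+1→#.../###.; H12=+1→#.../#.##
ply 2, V at ###./#... | V03=-1→####/#..#*
ply 3, H at ####/#..# | H11=+1→####/####*
ply 4: ####/#### is terminal -1 (V); from #.../#... depth 6
if H skipped the turn, V would face:
~ ply 1, V at #.../#... | V01=-1→##../##..; V02=+1→#.#./#.#.*; V03=-1→#..#/#..#
~ ply 2: #.#./#.#. is terminal -1 (H); from #.../#... depth 6
compare (H): move=+1 vs pass=-1

zugzwang(#.../#..., H) = False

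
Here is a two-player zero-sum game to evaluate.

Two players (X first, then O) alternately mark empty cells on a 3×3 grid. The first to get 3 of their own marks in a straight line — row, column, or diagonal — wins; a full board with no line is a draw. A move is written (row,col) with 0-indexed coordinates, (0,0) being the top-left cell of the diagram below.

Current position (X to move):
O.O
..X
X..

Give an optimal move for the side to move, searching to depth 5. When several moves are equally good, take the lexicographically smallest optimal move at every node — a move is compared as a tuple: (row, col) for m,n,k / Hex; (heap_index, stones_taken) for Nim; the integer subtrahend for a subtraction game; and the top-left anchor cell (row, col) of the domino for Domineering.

ply 1, X at O.O/..X/X.. | (0,1)=+0→OXO/..X/X..*; (1,0)=-1→O.O/X.X/X..; (1,1)=-1→O.O/.XX/X..; (2,1)=-1→O.O/..X/XX.; (2,2)=-1→O.O/..X/X.X
ply 2, O at OXO/..X/X.. | (1,0)=-1→OXO/O.X/X..; (1,1)=+0→OXO/.OX/X..*; (2,1)=+0→OXO/..X/XO.; (2,2)=-1→OXO/..X/X.O
ply 3, X at OXO/.OX/X.. | (1,0)=-1→OXO/XOX/X..; (2,1)=-1→OXO/.OX/XX.; (2,2)=+0→OXO/.OX/X.X*
ply 4, O at OXO/.OX/X.X | (1,0)=-1→OXO/OOX/X.X; (2,1)=+0→OXO/.OX/XOX*
ply 5, X at OXO/.OX/XOX | (1,0)=+0→OXO/XOX/XOX*
ply 6: OXO/XOX/XOX is terminal +0 (O); from O.O/..X/X.. depth 5

X's best at [O.O/..X/X..]: (0,1)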